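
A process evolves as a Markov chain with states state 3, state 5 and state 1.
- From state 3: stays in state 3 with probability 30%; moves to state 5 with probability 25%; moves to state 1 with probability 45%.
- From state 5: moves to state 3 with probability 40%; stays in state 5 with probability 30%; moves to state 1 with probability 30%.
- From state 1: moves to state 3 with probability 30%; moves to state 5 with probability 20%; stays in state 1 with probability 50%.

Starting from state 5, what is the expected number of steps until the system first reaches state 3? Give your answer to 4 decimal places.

2.7586

Let t(s) be the expected number of steps to first reach state 3 from state s, with t(state 3) = 0. Conditioning on the first step:
t(state 5) = 1 + 0.3·t(state 5) + 0.3·t(state 1)
t(state 1) = 1 + 0.2·t(state 5) + 0.5·t(state 1)
Solving: t(state 5) = 2.7586, t(state 1) = 3.1034.
Expected steps from state 5 to state 3: 2.7586.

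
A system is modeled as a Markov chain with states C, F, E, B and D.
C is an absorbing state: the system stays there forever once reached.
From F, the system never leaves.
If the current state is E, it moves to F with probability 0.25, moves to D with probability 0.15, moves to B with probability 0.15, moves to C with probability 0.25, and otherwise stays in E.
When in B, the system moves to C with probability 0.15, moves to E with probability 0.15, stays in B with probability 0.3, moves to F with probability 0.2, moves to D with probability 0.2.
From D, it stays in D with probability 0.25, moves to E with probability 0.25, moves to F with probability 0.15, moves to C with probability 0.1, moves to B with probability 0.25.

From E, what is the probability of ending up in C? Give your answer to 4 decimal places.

0.4780

Let h(s) be the probability of absorption at C starting from transient state s. Then h(C) = 1 and h(F) = 0. By first-step analysis:
h(E) = 0.25·1 + 0.25·0 + 0.2·h(E) + 0.15·h(B) + 0.15·h(D)
h(B) = 0.15·1 + 0.2·0 + 0.15·h(E) + 0.3·h(B) + 0.2·h(D)
h(D) = 0.1·1 + 0.15·0 + 0.25·h(E) + 0.25·h(B) + 0.25·h(D)
Solving: h(E) = 0.4780, h(B) = 0.4425, h(D) = 0.4402.
Starting from E, the probability is 0.4780.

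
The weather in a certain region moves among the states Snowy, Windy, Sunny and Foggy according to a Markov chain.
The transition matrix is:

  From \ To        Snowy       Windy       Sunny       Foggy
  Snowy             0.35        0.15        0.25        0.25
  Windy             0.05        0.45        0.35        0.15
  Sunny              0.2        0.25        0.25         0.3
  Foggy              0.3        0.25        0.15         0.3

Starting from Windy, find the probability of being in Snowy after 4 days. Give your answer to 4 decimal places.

Propagate the distribution vector 4 days from Windy.
After 0 days: (0.0000, 1.0000, 0.0000, 0.0000)
After 1 day: (0.0500, 0.4500, 0.3500, 0.1500)
After 2 days: (0.1550, 0.3350, 0.2800, 0.2300)
After 3 days: (0.1960, 0.3015, 0.2605, 0.2420)
After 4 days: (0.2084, 0.2907, 0.2560, 0.2450)
P(in Snowy after 4 days) = 0.2084

0.2084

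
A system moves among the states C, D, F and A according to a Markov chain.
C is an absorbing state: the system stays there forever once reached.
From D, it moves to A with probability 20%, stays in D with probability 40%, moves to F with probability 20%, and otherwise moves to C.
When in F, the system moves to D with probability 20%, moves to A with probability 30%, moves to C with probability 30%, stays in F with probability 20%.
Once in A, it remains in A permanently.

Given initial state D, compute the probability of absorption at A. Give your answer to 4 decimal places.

0.5000

Let h(s) be the probability of absorption at A starting from transient state s. Then h(A) = 1 and h(C) = 0. By first-step analysis:
h(D) = 0.2·0 + 0.4·h(D) + 0.2·h(F) + 0.2·1
h(F) = 0.3·0 + 0.2·h(D) + 0.2·h(F) + 0.3·1
Solving: h(D) = 0.5000, h(F) = 0.5000.
Starting from D, the probability is 0.5000.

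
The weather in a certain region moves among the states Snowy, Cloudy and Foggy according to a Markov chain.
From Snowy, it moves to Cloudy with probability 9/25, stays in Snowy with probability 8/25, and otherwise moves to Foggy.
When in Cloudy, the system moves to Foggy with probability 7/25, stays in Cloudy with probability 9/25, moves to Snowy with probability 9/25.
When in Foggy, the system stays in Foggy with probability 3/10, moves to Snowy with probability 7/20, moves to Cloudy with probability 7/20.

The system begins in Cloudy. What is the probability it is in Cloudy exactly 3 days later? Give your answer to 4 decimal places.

Propagate the distribution vector 3 days from Cloudy.
After 0 days: (0.0000, 1.0000, 0.0000)
After 1 day: (0.3600, 0.3600, 0.2800)
After 2 days: (0.3428, 0.3572, 0.3000)
After 3 days: (0.3433, 0.3570, 0.2997)
P(in Cloudy after 3 days) = 0.3570

0.3570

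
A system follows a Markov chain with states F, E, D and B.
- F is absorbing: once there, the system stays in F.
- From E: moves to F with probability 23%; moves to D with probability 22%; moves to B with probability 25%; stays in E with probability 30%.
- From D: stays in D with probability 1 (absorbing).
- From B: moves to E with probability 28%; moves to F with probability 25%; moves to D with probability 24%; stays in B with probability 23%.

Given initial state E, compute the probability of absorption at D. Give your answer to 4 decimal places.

Let h(s) be the probability of absorption at D starting from transient state s. Then h(D) = 1 and h(F) = 0. By first-step analysis:
h(E) = 0.23·0 + 0.3·h(E) + 0.22·1 + 0.25·h(B)
h(B) = 0.25·0 + 0.28·h(E) + 0.24·1 + 0.23·h(B)
Solving: h(E) = 0.4891, h(B) = 0.4896.
Starting from E, the probability is 0.4891.

0.4891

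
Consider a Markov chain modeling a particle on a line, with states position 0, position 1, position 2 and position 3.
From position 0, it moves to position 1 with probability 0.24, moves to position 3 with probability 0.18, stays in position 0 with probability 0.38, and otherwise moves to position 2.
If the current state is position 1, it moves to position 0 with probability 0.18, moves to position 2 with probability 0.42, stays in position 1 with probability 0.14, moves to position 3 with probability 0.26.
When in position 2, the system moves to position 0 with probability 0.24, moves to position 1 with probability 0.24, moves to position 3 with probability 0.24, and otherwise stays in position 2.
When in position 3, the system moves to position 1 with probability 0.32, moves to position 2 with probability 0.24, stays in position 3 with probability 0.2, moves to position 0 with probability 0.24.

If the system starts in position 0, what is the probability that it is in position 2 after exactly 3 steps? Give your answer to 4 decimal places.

0.2814

Propagate the distribution vector 3 steps from position 0.
After 0 steps: (1.0000, 0.0000, 0.0000, 0.0000)
After 1 step: (0.3800, 0.2400, 0.2000, 0.1800)
After 2 steps: (0.2788, 0.2304, 0.2760, 0.2148)
After 3 steps: (0.2652, 0.2341, 0.2814, 0.2193)
P(in position 2 after 3 steps) = 0.2814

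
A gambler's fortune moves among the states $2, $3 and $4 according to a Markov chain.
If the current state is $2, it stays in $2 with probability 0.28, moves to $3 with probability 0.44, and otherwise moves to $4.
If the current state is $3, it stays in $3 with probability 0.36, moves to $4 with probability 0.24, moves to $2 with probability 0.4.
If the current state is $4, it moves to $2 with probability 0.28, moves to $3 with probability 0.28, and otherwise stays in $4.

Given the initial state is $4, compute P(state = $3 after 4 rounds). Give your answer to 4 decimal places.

0.3601

Propagate the distribution vector 4 rounds from $4.
After 0 rounds: (0.0000, 0.0000, 1.0000)
After 1 round: (0.2800, 0.2800, 0.4400)
After 2 rounds: (0.3136, 0.3472, 0.3392)
After 3 rounds: (0.3217, 0.3580, 0.3204)
After 4 rounds: (0.3230, 0.3601, 0.3169)
P(in $3 after 4 rounds) = 0.3601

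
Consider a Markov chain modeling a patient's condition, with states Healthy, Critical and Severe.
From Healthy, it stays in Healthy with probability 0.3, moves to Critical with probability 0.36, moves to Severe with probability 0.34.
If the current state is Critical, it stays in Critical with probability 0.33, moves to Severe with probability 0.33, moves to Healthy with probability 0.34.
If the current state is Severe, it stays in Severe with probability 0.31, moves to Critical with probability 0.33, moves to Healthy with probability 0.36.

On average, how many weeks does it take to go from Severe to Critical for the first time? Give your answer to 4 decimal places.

Let t(s) be the expected number of weeks to first reach Critical from state s, with t(Critical) = 0. Conditioning on the first week:
t(Healthy) = 1 + 0.3·t(Healthy) + 0.34·t(Severe)
t(Severe) = 1 + 0.36·t(Healthy) + 0.31·t(Severe)
Solving: t(Healthy) = 2.8564, t(Severe) = 2.9395.
Expected weeks from Severe to Critical: 2.9395.

2.9395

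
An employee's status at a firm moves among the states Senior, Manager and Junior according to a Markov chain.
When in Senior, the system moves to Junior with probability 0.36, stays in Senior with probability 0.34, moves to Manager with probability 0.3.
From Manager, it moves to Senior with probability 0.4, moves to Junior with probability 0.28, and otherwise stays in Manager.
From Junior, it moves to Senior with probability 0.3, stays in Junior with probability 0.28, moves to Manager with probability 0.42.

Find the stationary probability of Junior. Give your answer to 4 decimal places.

Let the stationary distribution be π with π = πP and π_1 + π_2 + π_3 = 1.
π_1 = 0.34·π_1 + 0.4·π_2 + 0.3·π_3
π_2 = 0.3·π_1 + 0.32·π_2 + 0.42·π_3
Solving with the normalization constraint gives π = (0.3483, 0.3438, 0.3079).
So the stationary probability of Junior is 0.3079.

0.3079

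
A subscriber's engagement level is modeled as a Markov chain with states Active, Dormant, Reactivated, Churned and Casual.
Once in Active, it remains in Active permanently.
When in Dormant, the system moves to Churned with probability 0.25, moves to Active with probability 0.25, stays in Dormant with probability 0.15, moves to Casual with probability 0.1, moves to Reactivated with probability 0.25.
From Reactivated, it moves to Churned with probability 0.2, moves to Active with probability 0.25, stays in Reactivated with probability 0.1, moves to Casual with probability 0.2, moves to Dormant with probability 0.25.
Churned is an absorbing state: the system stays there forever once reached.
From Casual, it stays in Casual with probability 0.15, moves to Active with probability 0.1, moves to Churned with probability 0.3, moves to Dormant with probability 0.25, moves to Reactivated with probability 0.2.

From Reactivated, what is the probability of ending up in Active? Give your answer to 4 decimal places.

Let h(s) be the probability of absorption at Active starting from transient state s. Then h(Active) = 1 and h(Churned) = 0. By first-step analysis:
h(Dormant) = 0.25·1 + 0.15·h(Dormant) + 0.25·h(Reactivated) + 0.25·0 + 0.1·h(Casual)
h(Reactivated) = 0.25·1 + 0.25·h(Dormant) + 0.1·h(Reactivated) + 0.2·0 + 0.2·h(Casual)
h(Casual) = 0.1·1 + 0.25·h(Dormant) + 0.2·h(Reactivated) + 0.3·0 + 0.15·h(Casual)
Solving: h(Dormant) = 0.4843, h(Reactivated) = 0.4961, h(Casual) = 0.3768.
Starting from Reactivated, the probability is 0.4961.

0.4961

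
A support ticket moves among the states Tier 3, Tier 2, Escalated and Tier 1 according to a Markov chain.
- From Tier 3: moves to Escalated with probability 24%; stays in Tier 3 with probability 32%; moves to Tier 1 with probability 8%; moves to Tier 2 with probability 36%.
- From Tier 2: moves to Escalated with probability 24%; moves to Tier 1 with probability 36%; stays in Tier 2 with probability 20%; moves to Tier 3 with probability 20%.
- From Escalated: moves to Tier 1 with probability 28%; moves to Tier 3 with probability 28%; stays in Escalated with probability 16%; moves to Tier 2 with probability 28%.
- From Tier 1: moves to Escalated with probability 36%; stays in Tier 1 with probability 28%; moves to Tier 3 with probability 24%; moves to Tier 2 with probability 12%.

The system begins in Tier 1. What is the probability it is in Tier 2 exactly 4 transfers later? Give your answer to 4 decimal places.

Propagate the distribution vector 4 transfers from Tier 1.
After 0 transfers: (0.0000, 0.0000, 0.0000, 1.0000)
After 1 transfer: (0.2400, 0.1200, 0.3600, 0.2800)
After 2 transfers: (0.2688, 0.2448, 0.2448, 0.2416)
After 3 transfers: (0.2615, 0.2433, 0.2494, 0.2458)
After 4 transfers: (0.2612, 0.2421, 0.2495, 0.2472)
P(in Tier 2 after 4 transfers) = 0.2421

0.2421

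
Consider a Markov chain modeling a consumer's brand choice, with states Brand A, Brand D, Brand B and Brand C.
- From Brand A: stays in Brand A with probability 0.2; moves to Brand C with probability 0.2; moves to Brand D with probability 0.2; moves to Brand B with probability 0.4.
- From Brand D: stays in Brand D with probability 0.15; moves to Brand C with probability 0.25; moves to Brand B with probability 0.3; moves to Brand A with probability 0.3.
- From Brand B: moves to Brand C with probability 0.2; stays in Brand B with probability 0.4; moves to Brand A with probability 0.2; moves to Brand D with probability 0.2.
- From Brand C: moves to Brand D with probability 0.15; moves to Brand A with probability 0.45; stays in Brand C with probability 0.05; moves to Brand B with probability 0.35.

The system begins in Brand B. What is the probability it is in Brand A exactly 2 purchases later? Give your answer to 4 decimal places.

0.2700

Propagate the distribution vector 2 purchases from Brand B.
After 0 purchases: (0.0000, 0.0000, 1.0000, 0.0000)
After 1 purchase: (0.2000, 0.2000, 0.4000, 0.2000)
After 2 purchases: (0.2700, 0.1800, 0.3700, 0.1800)
P(in Brand A after 2 purchases) = 0.2700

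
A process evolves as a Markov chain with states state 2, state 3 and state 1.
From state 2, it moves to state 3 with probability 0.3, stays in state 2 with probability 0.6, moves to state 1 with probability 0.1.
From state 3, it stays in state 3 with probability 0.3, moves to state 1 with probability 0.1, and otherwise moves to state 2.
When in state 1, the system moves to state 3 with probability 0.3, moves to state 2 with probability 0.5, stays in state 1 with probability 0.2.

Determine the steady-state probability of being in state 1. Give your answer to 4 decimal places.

Let the stationary distribution be π with π = πP and π_1 + π_2 + π_3 = 1.
π_1 = 0.6·π_1 + 0.6·π_2 + 0.5·π_3
π_2 = 0.3·π_1 + 0.3·π_2 + 0.3·π_3
Solving with the normalization constraint gives π = (0.5889, 0.3000, 0.1111).
So the stationary probability of state 1 is 0.1111.

0.1111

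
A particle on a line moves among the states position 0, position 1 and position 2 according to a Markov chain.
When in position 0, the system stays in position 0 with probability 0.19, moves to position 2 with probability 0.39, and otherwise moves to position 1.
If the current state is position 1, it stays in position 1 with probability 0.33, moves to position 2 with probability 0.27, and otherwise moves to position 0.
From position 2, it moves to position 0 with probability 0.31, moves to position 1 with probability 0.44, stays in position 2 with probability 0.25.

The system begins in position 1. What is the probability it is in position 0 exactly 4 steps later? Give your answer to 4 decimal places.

0.3079

Propagate the distribution vector 4 steps from position 1.
After 0 steps: (0.0000, 1.0000, 0.0000)
After 1 step: (0.4000, 0.3300, 0.2700)
After 2 steps: (0.2917, 0.3957, 0.3126)
After 3 steps: (0.3106, 0.3906, 0.2988)
After 4 steps: (0.3079, 0.3908, 0.3013)
P(in position 0 after 4 steps) = 0.3079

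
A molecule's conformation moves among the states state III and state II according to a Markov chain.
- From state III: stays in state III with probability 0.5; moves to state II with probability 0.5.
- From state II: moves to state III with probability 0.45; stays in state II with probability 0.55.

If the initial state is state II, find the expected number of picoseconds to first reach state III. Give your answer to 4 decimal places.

Let t(s) be the expected number of picoseconds to first reach state III from state s, with t(state III) = 0. Conditioning on the first picosecond:
t(state II) = 1 + 0.55·t(state II)
Solving: t(state II) = 2.2222.
Expected picoseconds from state II to state III: 2.2222.

2.2222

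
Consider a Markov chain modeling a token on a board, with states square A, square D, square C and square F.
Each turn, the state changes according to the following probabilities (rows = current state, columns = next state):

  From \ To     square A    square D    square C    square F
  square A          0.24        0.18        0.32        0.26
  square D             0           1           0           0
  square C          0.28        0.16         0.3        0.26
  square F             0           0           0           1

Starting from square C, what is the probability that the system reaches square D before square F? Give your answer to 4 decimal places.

Let h(s) be the probability of absorption at square D starting from transient state s. Then h(square D) = 1 and h(square F) = 0. By first-step analysis:
h(square A) = 0.24·h(square A) + 0.18·1 + 0.32·h(square C) + 0.26·0
h(square C) = 0.28·h(square A) + 0.16·1 + 0.3·h(square C) + 0.26·0
Solving: h(square A) = 0.4005, h(square C) = 0.3888.
Starting from square C, the probability is 0.3888.

0.3888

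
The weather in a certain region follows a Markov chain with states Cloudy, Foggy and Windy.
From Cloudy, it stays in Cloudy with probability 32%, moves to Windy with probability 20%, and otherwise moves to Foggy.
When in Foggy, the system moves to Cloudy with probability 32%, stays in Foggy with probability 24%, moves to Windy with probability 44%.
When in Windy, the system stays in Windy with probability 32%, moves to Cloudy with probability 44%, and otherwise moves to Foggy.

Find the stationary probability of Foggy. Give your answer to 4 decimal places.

0.3259

Let the stationary distribution be π with π = πP and π_1 + π_2 + π_3 = 1.
π_1 = 0.32·π_1 + 0.32·π_2 + 0.44·π_3
π_2 = 0.48·π_1 + 0.24·π_2 + 0.24·π_3
Solving with the normalization constraint gives π = (0.3579, 0.3259, 0.3162).
So the stationary probability of Foggy is 0.3259.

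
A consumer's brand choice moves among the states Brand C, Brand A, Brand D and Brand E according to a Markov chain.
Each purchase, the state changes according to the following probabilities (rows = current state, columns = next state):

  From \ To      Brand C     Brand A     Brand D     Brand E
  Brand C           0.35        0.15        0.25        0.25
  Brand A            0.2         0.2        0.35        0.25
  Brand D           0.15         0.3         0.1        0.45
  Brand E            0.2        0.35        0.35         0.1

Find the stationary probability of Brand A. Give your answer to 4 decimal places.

Let the stationary distribution be π with π = πP and π_1 + π_2 + π_3 + π_4 = 1.
π_1 = 0.35·π_1 + 0.2·π_2 + 0.15·π_3 + 0.2·π_4
π_2 = 0.15·π_1 + 0.2·π_2 + 0.3·π_3 + 0.35·π_4
π_3 = 0.25·π_1 + 0.35·π_2 + 0.1·π_3 + 0.35·π_4
Solving with the normalization constraint gives π = (0.2199, 0.2547, 0.2624, 0.2630).
So the stationary probability of Brand A is 0.2547.

0.2547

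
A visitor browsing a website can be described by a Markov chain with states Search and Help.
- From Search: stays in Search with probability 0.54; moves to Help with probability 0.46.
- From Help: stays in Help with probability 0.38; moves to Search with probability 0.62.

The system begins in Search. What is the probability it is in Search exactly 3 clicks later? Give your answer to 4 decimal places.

0.5739

Propagate the distribution vector 3 clicks from Search.
After 0 clicks: (1.0000, 0.0000)
After 1 click: (0.5400, 0.4600)
After 2 clicks: (0.5768, 0.4232)
After 3 clicks: (0.5739, 0.4261)
P(in Search after 3 clicks) = 0.5739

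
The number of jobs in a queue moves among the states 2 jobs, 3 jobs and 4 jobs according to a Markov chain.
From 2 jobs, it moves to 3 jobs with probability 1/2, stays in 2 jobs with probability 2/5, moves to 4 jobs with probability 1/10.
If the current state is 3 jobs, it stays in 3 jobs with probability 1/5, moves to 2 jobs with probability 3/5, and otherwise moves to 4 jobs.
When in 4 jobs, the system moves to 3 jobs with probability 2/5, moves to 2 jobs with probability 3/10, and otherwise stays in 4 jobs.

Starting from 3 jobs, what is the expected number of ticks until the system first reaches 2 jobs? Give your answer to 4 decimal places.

Let t(s) be the expected number of ticks to first reach 2 jobs from state s, with t(2 jobs) = 0. Conditioning on the first tick:
t(3 jobs) = 1 + 0.2·t(3 jobs) + 0.2·t(4 jobs)
t(4 jobs) = 1 + 0.4·t(3 jobs) + 0.3·t(4 jobs)
Solving: t(3 jobs) = 1.8750, t(4 jobs) = 2.5000.
Expected ticks from 3 jobs to 2 jobs: 1.8750.

1.8750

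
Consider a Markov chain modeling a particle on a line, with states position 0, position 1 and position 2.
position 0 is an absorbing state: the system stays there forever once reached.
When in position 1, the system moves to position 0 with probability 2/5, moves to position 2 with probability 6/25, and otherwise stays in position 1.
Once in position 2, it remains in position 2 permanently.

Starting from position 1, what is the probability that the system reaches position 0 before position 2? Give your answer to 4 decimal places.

Let h(s) be the probability of absorption at position 0 starting from transient state s. Then h(position 0) = 1 and h(position 2) = 0. By first-step analysis:
h(position 1) = 0.4·1 + 0.36·h(position 1) + 0.24·0
Solving: h(position 1) = 0.6250.
Starting from position 1, the probability is 0.6250.

0.6250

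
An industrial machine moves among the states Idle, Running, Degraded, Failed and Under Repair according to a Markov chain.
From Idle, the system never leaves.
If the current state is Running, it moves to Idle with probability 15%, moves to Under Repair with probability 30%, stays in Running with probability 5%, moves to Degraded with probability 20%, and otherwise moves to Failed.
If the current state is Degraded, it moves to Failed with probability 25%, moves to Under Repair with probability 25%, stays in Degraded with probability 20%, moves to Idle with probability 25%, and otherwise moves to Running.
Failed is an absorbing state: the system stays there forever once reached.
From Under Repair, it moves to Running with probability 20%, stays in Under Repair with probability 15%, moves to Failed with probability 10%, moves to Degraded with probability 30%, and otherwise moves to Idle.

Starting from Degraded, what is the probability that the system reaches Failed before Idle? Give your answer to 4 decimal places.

Let h(s) be the probability of absorption at Failed starting from transient state s. Then h(Failed) = 1 and h(Idle) = 0. By first-step analysis:
h(Running) = 0.15·0 + 0.05·h(Running) + 0.2·h(Degraded) + 0.3·1 + 0.3·h(Under Repair)
h(Degraded) = 0.25·0 + 0.05·h(Running) + 0.2·h(Degraded) + 0.25·1 + 0.25·h(Under Repair)
h(Under Repair) = 0.25·0 + 0.2·h(Running) + 0.3·h(Degraded) + 0.1·1 + 0.15·h(Under Repair)
Solving: h(Running) = 0.5469, h(Degraded) = 0.4762, h(Under Repair) = 0.4144.
Starting from Degraded, the probability is 0.4762.

0.4762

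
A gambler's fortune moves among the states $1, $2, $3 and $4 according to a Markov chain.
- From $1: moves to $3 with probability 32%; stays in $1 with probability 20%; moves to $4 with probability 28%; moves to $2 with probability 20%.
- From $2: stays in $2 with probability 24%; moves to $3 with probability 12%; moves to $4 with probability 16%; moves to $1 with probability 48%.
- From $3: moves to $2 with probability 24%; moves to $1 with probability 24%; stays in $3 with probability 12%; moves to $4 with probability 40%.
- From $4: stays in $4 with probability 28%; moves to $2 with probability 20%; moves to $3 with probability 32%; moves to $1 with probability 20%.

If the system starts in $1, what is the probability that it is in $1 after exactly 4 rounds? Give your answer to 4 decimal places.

0.2702

Propagate the distribution vector 4 rounds from $1.
After 0 rounds: (1.0000, 0.0000, 0.0000, 0.0000)
After 1 round: (0.2000, 0.2000, 0.3200, 0.2800)
After 2 rounds: (0.2688, 0.2208, 0.2160, 0.2944)
After 3 rounds: (0.2705, 0.2175, 0.2326, 0.2794)
After 4 rounds: (0.2702, 0.2180, 0.2300, 0.2818)
P(in $1 after 4 rounds) = 0.2702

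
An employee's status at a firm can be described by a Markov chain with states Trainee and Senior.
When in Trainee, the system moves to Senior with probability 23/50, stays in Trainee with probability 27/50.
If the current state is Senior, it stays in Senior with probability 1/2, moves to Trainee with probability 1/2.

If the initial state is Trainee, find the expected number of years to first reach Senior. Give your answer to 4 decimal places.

Let t(s) be the expected number of years to first reach Senior from state s, with t(Senior) = 0. Conditioning on the first year:
t(Trainee) = 1 + 0.54·t(Trainee)
Solving: t(Trainee) = 2.1739.
Expected years from Trainee to Senior: 2.1739.

2.1739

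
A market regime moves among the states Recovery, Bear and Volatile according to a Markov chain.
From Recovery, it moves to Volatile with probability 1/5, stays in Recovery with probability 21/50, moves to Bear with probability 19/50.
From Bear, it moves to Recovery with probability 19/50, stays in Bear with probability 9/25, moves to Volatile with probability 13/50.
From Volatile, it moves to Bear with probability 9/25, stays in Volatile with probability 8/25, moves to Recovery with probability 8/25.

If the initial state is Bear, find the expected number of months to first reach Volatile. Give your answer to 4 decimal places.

4.2328

Let t(s) be the expected number of months to first reach Volatile from state s, with t(Volatile) = 0. Conditioning on the first month:
t(Recovery) = 1 + 0.42·t(Recovery) + 0.38·t(Bear)
t(Bear) = 1 + 0.38·t(Recovery) + 0.36·t(Bear)
Solving: t(Recovery) = 4.4974, t(Bear) = 4.2328.
Expected months from Bear to Volatile: 4.2328.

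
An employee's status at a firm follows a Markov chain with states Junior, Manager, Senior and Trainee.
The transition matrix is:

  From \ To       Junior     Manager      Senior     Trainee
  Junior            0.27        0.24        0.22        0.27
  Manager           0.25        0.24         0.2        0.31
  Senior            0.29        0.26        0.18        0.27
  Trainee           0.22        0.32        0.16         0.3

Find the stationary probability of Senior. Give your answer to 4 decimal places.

0.1897

Let the stationary distribution be π with π = πP and π_1 + π_2 + π_3 + π_4 = 1.
π_1 = 0.27·π_1 + 0.25·π_2 + 0.29·π_3 + 0.22·π_4
π_2 = 0.24·π_1 + 0.24·π_2 + 0.26·π_3 + 0.32·π_4
π_3 = 0.22·π_1 + 0.2·π_2 + 0.18·π_3 + 0.16·π_4
Solving with the normalization constraint gives π = (0.2540, 0.2669, 0.1897, 0.2894).
So the stationary probability of Senior is 0.1897.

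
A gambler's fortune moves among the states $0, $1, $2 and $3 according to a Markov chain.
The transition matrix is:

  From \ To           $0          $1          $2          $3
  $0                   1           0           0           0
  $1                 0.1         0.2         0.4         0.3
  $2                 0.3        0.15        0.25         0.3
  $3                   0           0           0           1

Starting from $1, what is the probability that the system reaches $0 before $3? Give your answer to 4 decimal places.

Let h(s) be the probability of absorption at $0 starting from transient state s. Then h($0) = 1 and h($3) = 0. By first-step analysis:
h($1) = 0.1·1 + 0.2·h($1) + 0.4·h($2) + 0.3·0
h($2) = 0.3·1 + 0.15·h($1) + 0.25·h($2) + 0.3·0
Solving: h($1) = 0.3611, h($2) = 0.4722.
Starting from $1, the probability is 0.3611.

0.3611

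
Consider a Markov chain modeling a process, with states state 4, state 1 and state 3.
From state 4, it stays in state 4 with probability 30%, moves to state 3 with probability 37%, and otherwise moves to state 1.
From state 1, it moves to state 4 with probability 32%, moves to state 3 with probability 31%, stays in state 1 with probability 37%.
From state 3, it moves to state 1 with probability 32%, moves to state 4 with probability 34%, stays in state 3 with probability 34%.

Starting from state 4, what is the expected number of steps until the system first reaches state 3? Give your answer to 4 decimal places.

Let t(s) be the expected number of steps to first reach state 3 from state s, with t(state 3) = 0. Conditioning on the first step:
t(state 4) = 1 + 0.3·t(state 4) + 0.33·t(state 1)
t(state 1) = 1 + 0.32·t(state 4) + 0.37·t(state 1)
Solving: t(state 4) = 2.8623, t(state 1) = 3.0411.
Expected steps from state 4 to state 3: 2.8623.

2.8623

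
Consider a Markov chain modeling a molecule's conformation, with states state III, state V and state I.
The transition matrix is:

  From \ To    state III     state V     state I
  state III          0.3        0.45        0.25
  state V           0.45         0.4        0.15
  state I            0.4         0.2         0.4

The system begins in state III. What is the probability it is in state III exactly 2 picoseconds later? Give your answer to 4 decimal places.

0.3925

Sum over the intermediate state after 1 picosecond:
P = P(state III→state III)·P(state III→state III) + P(state III→state V)·P(state V→state III) + P(state III→state I)·P(state I→state III)
  = 0.3×0.3 + 0.45×0.45 + 0.25×0.4
  = 0.0900 + 0.2025 + 0.1000 = 0.3925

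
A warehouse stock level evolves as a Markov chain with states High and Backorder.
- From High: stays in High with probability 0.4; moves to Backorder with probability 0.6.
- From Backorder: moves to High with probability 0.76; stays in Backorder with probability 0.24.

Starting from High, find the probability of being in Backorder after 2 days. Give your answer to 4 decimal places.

Sum over the intermediate state after 1 day:
P = P(High→High)·P(High→Backorder) + P(High→Backorder)·P(Backorder→Backorder)
  = 0.4×0.6 + 0.6×0.24
  = 0.2400 + 0.1440 = 0.3840

0.3840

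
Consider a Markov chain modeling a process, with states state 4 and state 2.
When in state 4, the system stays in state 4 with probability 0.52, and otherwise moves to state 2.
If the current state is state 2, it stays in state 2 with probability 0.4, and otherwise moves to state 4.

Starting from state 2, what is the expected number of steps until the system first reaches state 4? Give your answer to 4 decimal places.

1.6667

Let t(s) be the expected number of steps to first reach state 4 from state s, with t(state 4) = 0. Conditioning on the first step:
t(state 2) = 1 + 0.4·t(state 2)
Solving: t(state 2) = 1.6667.
Expected steps from state 2 to state 4: 1.6667.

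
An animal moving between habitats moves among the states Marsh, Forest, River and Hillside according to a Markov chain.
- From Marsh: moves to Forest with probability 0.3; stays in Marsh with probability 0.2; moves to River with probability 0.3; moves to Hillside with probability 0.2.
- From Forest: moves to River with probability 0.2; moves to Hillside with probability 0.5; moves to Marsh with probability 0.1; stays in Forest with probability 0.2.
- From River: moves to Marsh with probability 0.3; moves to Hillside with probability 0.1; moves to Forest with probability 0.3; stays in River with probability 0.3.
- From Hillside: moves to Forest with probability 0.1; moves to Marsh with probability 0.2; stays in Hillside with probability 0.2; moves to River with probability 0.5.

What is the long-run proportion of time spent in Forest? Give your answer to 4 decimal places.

0.2297

Let the stationary distribution be π with π = πP and π_1 + π_2 + π_3 + π_4 = 1.
π_1 = 0.2·π_1 + 0.1·π_2 + 0.3·π_3 + 0.2·π_4
π_2 = 0.3·π_1 + 0.2·π_2 + 0.3·π_3 + 0.1·π_4
π_3 = 0.3·π_1 + 0.2·π_2 + 0.3·π_3 + 0.5·π_4
Solving with the normalization constraint gives π = (0.2095, 0.2297, 0.3243, 0.2365).
So the stationary probability of Forest is 0.2297.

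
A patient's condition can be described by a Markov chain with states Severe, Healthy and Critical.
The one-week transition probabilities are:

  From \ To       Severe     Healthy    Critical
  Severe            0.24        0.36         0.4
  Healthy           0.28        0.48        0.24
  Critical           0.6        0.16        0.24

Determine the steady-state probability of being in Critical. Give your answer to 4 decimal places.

0.2977

Let the stationary distribution be π with π = πP and π_1 + π_2 + π_3 = 1.
π_1 = 0.24·π_1 + 0.28·π_2 + 0.6·π_3
π_2 = 0.36·π_1 + 0.48·π_2 + 0.16·π_3
Solving with the normalization constraint gives π = (0.3608, 0.3414, 0.2977).
So the stationary probability of Critical is 0.2977.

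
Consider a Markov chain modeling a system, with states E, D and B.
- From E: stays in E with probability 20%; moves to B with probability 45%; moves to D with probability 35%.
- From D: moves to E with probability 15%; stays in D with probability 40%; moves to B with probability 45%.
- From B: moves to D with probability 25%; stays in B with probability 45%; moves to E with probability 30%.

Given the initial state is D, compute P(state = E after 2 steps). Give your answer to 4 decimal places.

0.2250

Sum over the intermediate state after 1 step:
P = P(D→E)·P(E→E) + P(D→D)·P(D→E) + P(D→B)·P(B→E)
  = 0.15×0.2 + 0.4×0.15 + 0.45×0.3
  = 0.0300 + 0.0600 + 0.1350 = 0.2250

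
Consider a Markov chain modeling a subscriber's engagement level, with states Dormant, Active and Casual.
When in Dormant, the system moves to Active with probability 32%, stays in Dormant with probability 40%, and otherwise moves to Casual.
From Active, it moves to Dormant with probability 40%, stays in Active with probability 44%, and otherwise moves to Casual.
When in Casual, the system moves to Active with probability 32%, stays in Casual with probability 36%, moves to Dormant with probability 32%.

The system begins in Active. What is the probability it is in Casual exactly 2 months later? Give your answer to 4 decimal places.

Sum over the intermediate state after 1 month:
P = P(Active→Dormant)·P(Dormant→Casual) + P(Active→Active)·P(Active→Casual) + P(Active→Casual)·P(Casual→Casual)
  = 0.4×0.28 + 0.44×0.16 + 0.16×0.36
  = 0.1120 + 0.0704 + 0.0576 = 0.2400

0.2400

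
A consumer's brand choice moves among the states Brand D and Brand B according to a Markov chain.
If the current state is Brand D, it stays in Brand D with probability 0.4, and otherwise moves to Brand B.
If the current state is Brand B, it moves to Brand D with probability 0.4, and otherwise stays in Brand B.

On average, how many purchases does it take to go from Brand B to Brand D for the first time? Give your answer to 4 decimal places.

2.5000

Let t(s) be the expected number of purchases to first reach Brand D from state s, with t(Brand D) = 0. Conditioning on the first purchase:
t(Brand B) = 1 + 0.6·t(Brand B)
Solving: t(Brand B) = 2.5000.
Expected purchases from Brand B to Brand D: 2.5000.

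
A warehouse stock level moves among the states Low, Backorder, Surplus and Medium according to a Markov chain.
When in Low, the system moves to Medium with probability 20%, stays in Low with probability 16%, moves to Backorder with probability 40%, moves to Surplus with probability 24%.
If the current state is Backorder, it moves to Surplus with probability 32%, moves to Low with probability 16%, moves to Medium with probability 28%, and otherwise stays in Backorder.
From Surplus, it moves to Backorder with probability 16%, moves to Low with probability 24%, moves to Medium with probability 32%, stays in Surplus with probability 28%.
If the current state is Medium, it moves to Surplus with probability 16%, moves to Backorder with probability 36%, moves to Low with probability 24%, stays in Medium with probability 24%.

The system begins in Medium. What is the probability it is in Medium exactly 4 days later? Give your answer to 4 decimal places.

Propagate the distribution vector 4 days from Medium.
After 0 days: (0.0000, 0.0000, 0.0000, 1.0000)
After 1 day: (0.2400, 0.3600, 0.1600, 0.2400)
After 2 days: (0.1920, 0.2944, 0.2560, 0.2576)
After 3 days: (0.2011, 0.2812, 0.2532, 0.2646)
After 4 days: (0.2014, 0.2837, 0.2515, 0.2635)
P(in Medium after 4 days) = 0.2635

0.2635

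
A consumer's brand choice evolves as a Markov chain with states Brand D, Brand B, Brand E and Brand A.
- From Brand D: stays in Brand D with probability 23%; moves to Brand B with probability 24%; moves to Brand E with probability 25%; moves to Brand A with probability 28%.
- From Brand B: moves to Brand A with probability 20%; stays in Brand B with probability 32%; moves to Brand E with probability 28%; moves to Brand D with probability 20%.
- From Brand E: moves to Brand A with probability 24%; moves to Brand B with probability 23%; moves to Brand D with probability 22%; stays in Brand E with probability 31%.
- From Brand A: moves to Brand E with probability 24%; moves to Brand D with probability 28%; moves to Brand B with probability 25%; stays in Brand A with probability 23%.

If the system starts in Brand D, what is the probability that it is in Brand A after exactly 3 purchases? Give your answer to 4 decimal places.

Propagate the distribution vector 3 purchases from Brand D.
After 0 purchases: (1.0000, 0.0000, 0.0000, 0.0000)
After 1 purchase: (0.2300, 0.2400, 0.2500, 0.2800)
After 2 purchases: (0.2343, 0.2595, 0.2694, 0.2368)
After 3 purchases: (0.2314, 0.2604, 0.2716, 0.2366)
P(in Brand A after 3 purchases) = 0.2366

0.2366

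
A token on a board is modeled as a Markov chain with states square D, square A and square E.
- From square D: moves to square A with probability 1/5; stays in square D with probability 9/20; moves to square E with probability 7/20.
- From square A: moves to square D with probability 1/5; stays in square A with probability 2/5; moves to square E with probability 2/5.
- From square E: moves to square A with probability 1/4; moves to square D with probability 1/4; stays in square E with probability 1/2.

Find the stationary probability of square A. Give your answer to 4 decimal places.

0.2768

Let the stationary distribution be π with π = πP and π_1 + π_2 + π_3 = 1.
π_1 = 0.45·π_1 + 0.2·π_2 + 0.25·π_3
π_2 = 0.2·π_1 + 0.4·π_2 + 0.25·π_3
Solving with the normalization constraint gives π = (0.2952, 0.2768, 0.4280).
So the stationary probability of square A is 0.2768.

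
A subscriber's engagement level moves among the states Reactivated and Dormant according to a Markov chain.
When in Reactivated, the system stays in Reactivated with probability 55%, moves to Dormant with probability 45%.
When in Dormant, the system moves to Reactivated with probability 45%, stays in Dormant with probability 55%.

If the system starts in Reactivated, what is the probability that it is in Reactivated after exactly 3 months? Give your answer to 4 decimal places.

0.5005

Propagate the distribution vector 3 months from Reactivated.
After 0 months: (1.0000, 0.0000)
After 1 month: (0.5500, 0.4500)
After 2 months: (0.5050, 0.4950)
After 3 months: (0.5005, 0.4995)
P(in Reactivated after 3 months) = 0.5005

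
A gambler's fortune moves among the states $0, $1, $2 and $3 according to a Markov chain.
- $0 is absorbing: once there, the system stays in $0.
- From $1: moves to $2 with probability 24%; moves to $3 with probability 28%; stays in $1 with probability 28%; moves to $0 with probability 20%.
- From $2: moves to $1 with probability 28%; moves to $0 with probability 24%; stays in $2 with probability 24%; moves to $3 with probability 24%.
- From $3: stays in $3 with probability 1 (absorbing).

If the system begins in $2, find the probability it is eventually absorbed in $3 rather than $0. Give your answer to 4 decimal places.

0.5233

Let h(s) be the probability of absorption at $3 starting from transient state s. Then h($3) = 1 and h($0) = 0. By first-step analysis:
h($1) = 0.2·0 + 0.28·h($1) + 0.24·h($2) + 0.28·1
h($2) = 0.24·0 + 0.28·h($1) + 0.24·h($2) + 0.24·1
Solving: h($1) = 0.5633, h($2) = 0.5233.
Starting from $2, the probability is 0.5233.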